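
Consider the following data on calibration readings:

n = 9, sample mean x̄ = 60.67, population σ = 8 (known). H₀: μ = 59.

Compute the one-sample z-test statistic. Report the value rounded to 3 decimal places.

test statistic = 0.626

SE = σ/√n = 8/√9 = 2.6667
z = (x̄−μ₀)/SE = (60.67−59)/2.6667 = 0.6263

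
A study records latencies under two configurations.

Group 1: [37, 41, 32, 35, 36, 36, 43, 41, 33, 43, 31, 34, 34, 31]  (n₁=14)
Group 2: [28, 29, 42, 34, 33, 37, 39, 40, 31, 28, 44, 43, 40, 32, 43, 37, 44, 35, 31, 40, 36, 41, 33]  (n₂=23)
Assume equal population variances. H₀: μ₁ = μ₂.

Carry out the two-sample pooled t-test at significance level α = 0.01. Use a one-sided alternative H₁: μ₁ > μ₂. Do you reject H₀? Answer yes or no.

x̄₁=36.214, s₁=4.228, n₁=14
x̄₂=36.522, s₂=5.247, n₂=23
s_p² = [13·4.228² + 22·5.247²]/35 = 23.9456
SE = √(s_p²·(1/14+1/23)) = 1.6588
t = (36.214−36.522)/1.6588 = -0.1854
df = 35
p-value (one-sided, H₁ greater) = 0.57299
At α=0.01: p ≥ α → fail to reject H₀

reject H₀: no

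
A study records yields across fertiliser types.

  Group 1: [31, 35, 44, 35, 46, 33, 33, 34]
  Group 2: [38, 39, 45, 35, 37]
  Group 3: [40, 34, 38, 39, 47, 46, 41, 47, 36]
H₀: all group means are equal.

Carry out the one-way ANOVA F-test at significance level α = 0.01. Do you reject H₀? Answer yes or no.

reject H₀: no

Group means [36.38, 38.80, 40.89], grand mean 38.773
SSB = Σnᵢ(x̄ᵢ−x̄)² = 86.300; SSW = ΣΣ(x−x̄ᵢ)² = 453.564
MSB = 86.300/2 = 43.1499; MSW = 453.564/19 = 23.8718
F = MSB/MSW = 1.8076
df = (2, 19)
p-value (upper-tail) = 0.19115
At α=0.01: p ≥ α → fail to reject H₀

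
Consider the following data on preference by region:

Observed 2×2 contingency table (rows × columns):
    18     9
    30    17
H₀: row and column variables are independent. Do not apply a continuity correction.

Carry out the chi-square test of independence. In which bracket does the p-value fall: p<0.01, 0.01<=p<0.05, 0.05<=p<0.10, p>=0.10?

Row totals [27, 47], col totals [48, 26], n=74
χ² = (18−17.51)²/17.51 + (9−9.49)²/9.49 + (30−30.49)²/30.49 + (17−16.51)²/16.51 = 0.0606
df = 1
p-value (upper-tail) = 0.80562
→ bracket: p>=0.10

p-value bracket: p>=0.10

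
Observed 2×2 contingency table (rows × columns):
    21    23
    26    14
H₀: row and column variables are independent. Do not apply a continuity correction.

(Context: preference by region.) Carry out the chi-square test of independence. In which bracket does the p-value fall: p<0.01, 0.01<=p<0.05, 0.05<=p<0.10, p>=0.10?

Row totals [44, 40], col totals [47, 37], n=84
χ² = (21−24.62)²/24.62 + (23−19.38)²/19.38 + (26−22.38)²/22.38 + (14−17.62)²/17.62 = 2.5364
df = 1
p-value (upper-tail) = 0.11125
→ bracket: p>=0.10

p-value bracket: p>=0.10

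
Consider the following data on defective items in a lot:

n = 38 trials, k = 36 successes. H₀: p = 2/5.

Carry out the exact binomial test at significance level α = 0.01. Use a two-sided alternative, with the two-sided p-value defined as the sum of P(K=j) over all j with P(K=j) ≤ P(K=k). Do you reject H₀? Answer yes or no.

reject H₀: yes

Exact binomial: n=38, k=36, p₀=2/5=0.4000
P(X=j) = C(n,j)·p₀^j·(1−p₀)^(n−j); p = Σ P(X=j) over j with P(X=j) ≤ P(X=36)
p-value (two-sided) = 0.00000
At α=0.01: p < α → reject H₀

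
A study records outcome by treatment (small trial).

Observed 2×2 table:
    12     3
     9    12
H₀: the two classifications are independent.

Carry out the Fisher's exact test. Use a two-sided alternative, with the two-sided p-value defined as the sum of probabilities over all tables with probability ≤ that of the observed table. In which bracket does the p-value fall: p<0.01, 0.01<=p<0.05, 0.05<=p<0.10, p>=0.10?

Margins: r₁=15, r₂=21, c₁=21, c₂=15, n=36
p_obs = C(15,12)·C(21,9)/C(36,21); sum pmf over tables with pmf ≤ p_obs
p-value (two-sided) = 0.04073
→ bracket: 0.01<=p<0.05

p-value bracket: 0.01<=p<0.05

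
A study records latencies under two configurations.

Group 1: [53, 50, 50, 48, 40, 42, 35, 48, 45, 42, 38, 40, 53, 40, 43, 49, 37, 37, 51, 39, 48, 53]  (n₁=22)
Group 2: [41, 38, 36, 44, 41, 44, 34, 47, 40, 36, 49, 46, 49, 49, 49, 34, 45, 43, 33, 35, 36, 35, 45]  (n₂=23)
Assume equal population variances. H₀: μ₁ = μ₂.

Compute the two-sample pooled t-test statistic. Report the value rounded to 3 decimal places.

x̄₁=44.591, s₁=5.885, n₁=22
x̄₂=41.261, s₂=5.594, n₂=23
s_p² = [21·5.885² + 22·5.594²]/43 = 32.9245
SE = √(s_p²·(1/22+1/23)) = 1.7112
t = (44.591−41.261)/1.7112 = 1.9461
df = 43

test statistic = 1.946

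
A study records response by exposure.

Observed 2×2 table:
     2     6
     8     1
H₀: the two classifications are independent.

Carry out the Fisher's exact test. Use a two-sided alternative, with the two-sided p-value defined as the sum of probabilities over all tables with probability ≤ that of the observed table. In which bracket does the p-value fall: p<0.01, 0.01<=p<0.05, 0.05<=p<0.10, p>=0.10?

Margins: r₁=8, r₂=9, c₁=10, c₂=7, n=17
p_obs = C(8,2)·C(9,8)/C(17,10); sum pmf over tables with pmf ≤ p_obs
p-value (two-sided) = 0.01522
→ bracket: 0.01<=p<0.05

p-value bracket: 0.01<=p<0.05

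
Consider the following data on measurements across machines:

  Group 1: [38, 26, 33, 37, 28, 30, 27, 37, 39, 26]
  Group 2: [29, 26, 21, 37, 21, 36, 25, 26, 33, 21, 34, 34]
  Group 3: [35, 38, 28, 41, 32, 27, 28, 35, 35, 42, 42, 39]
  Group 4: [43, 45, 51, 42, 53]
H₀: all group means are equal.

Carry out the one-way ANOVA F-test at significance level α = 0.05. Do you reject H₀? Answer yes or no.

Group means [32.10, 28.58, 35.17, 46.80], grand mean 33.846
SSB = Σnᵢ(x̄ᵢ−x̄)² = 1222.794; SSW = ΣΣ(x−x̄ᵢ)² = 1082.283
MSB = 1222.794/3 = 407.5979; MSW = 1082.283/35 = 30.9224
F = MSB/MSW = 13.1813
df = (3, 35)
p-value (upper-tail) = 0.00001
At α=0.05: p < α → reject H₀

reject H₀: yes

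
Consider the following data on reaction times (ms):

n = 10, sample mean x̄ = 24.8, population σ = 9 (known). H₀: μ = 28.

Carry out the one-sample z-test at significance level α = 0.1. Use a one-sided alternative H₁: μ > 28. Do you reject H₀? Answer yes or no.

reject H₀: no

SE = σ/√n = 9/√10 = 2.8460
z = (x̄−μ₀)/SE = (24.8−28)/2.8460 = -1.1244
p-value (one-sided, H₁ greater) = 0.86957
At α=0.1: p ≥ α → fail to reject H₀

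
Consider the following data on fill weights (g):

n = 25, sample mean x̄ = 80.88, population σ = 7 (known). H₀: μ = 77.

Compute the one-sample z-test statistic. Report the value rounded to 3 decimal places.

SE = σ/√n = 7/√25 = 1.4000
z = (x̄−μ₀)/SE = (80.88−77)/1.4000 = 2.7714

test statistic = 2.771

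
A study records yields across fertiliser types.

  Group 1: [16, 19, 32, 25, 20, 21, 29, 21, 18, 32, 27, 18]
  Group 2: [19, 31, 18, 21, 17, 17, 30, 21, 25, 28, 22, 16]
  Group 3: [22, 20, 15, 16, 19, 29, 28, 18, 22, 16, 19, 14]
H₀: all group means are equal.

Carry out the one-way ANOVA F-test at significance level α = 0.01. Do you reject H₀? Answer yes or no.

reject H₀: no

Group means [23.17, 22.08, 19.83], grand mean 21.694
SSB = Σnᵢ(x̄ᵢ−x̄)² = 69.389; SSW = ΣΣ(x−x̄ᵢ)² = 904.250
MSB = 69.389/2 = 34.6944; MSW = 904.250/33 = 27.4015
F = MSB/MSW = 1.2662
df = (2, 33)
p-value (upper-tail) = 0.29525
At α=0.01: p ≥ α → fail to reject H₀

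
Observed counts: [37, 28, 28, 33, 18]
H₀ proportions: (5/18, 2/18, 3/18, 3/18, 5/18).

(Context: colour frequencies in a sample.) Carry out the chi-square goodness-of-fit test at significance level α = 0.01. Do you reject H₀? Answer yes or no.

reject H₀: yes

n = 144; E_i = n·p_i = [40.00, 16.00, 24.00, 24.00, 40.00]
χ² = (37−40.00)²/40.00 + (28−16.00)²/16.00 + (28−24.00)²/24.00 + (33−24.00)²/24.00 + (18−40.00)²/40.00 = 25.3667
df = 4
p-value (upper-tail) = 0.00004
At α=0.01: p < α → reject H₀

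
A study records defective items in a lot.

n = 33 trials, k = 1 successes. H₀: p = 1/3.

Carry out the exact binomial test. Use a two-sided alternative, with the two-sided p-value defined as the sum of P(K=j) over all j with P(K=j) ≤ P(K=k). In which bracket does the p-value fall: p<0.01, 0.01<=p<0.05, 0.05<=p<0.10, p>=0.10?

Exact binomial: n=33, k=1, p₀=1/3=0.3333
P(X=j) = C(n,j)·p₀^j·(1−p₀)^(n−j); p = Σ P(X=j) over j with P(X=j) ≤ P(X=1)
p-value (two-sided) = 0.00005
→ bracket: p<0.01

p-value bracket: p<0.01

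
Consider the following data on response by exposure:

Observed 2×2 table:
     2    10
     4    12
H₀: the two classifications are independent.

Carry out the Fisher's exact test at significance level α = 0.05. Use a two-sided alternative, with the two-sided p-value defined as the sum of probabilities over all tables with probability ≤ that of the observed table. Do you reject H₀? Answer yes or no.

reject H₀: no

Margins: r₁=12, r₂=16, c₁=6, c₂=22, n=28
p_obs = C(12,2)·C(16,4)/C(28,6); sum pmf over tables with pmf ≤ p_obs
p-value (two-sided) = 0.67298
At α=0.05: p ≥ α → fail to reject H₀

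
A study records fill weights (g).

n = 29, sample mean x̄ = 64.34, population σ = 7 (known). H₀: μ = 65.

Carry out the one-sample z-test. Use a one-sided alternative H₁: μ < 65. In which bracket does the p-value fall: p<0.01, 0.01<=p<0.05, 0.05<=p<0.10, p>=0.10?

p-value bracket: p>=0.10

SE = σ/√n = 7/√29 = 1.2999
z = (x̄−μ₀)/SE = (64.34−65)/1.2999 = -0.5077
p-value (one-sided, H₁ less) = 0.30582
→ bracket: p>=0.10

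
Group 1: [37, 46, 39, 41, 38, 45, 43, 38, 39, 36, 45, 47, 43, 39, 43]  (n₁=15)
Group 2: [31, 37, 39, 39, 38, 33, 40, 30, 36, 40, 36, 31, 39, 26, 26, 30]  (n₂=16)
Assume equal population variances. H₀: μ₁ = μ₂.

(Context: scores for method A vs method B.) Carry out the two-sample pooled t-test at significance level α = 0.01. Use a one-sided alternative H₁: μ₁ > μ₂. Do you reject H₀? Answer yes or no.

x̄₁=41.267, s₁=3.535, n₁=15
x̄₂=34.438, s₂=4.871, n₂=16
s_p² = [14·3.535² + 15·4.871²]/29 = 18.3059
SE = √(s_p²·(1/15+1/16)) = 1.5377
t = (41.267−34.438)/1.5377 = 4.4412
df = 29
p-value (one-sided, H₁ greater) = 0.00006
At α=0.01: p < α → reject H₀

reject H₀: yes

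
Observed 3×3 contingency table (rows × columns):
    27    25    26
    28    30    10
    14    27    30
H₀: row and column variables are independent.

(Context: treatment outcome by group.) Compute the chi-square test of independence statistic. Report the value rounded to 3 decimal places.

test statistic = 15.743

Row totals [78, 68, 71], col totals [69, 82, 66], n=217
χ² = (27−24.80)²/24.80 + (25−29.47)²/29.47 + (26−23.72)²/23.72 + (28−21.62)²/21.62 + (30−25.70)²/25.70 + (10−20.68)²/20.68 + (14−22.58)²/22.58 + (27−26.83)²/26.83 + (30−21.59)²/21.59 = 15.7427
df = 4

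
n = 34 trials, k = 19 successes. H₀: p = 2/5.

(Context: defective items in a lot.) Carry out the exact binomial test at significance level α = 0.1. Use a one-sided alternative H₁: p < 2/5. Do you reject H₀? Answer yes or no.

Exact binomial: n=34, k=19, p₀=2/5=0.4000
P(X≤19) from Σ C(n,i)·p₀^i·(1−p₀)^(n−i)
p-value (one-sided, H₁ less) = 0.97955
At α=0.1: p ≥ α → fail to reject H₀

reject H₀: no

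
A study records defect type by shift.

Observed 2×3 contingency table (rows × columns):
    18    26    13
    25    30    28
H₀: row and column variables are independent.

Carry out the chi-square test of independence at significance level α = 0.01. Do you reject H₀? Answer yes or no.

reject H₀: no

Row totals [57, 83], col totals [43, 56, 41], n=140
χ² = (18−17.51)²/17.51 + (26−22.80)²/22.80 + (13−16.69)²/16.69 + (25−25.49)²/25.49 + (30−33.20)²/33.20 + (28−24.31)²/24.31 = 2.1589
df = 2
p-value (upper-tail) = 0.33977
At α=0.01: p ≥ α → fail to reject H₀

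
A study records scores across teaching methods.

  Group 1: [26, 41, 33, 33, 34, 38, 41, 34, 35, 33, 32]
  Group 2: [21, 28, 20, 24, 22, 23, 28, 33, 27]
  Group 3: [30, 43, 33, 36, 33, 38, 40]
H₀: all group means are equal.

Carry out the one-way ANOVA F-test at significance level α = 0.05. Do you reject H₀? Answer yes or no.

reject H₀: yes

Group means [34.55, 25.11, 36.14], grand mean 31.815
SSB = Σnᵢ(x̄ᵢ−x̄)² = 617.601; SSW = ΣΣ(x−x̄ᵢ)² = 446.473
MSB = 617.601/2 = 308.8004; MSW = 446.473/24 = 18.6031
F = MSB/MSW = 16.5994
df = (2, 24)
p-value (upper-tail) = 0.00003
At α=0.05: p < α → reject H₀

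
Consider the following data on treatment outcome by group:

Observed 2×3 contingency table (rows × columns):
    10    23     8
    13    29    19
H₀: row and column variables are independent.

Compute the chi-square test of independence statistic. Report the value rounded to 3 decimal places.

Row totals [41, 61], col totals [23, 52, 27], n=102
χ² = (10−9.25)²/9.25 + (23−20.90)²/20.90 + (8−10.85)²/10.85 + (13−13.75)²/13.75 + (29−31.10)²/31.10 + (19−16.15)²/16.15 = 1.7092
df = 2

test statistic = 1.709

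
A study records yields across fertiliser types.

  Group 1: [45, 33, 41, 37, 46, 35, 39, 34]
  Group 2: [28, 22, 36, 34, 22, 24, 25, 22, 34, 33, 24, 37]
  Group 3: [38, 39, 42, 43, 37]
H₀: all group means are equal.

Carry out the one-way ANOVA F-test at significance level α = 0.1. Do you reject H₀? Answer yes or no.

Group means [38.75, 28.42, 39.80], grand mean 34.000
SSB = Σnᵢ(x̄ᵢ−x̄)² = 722.783; SSW = ΣΣ(x−x̄ᵢ)² = 585.217
MSB = 722.783/2 = 361.3917; MSW = 585.217/22 = 26.6008
F = MSB/MSW = 13.5858
df = (2, 22)
p-value (upper-tail) = 0.00014
At α=0.1: p < α → reject H₀

reject H₀: yes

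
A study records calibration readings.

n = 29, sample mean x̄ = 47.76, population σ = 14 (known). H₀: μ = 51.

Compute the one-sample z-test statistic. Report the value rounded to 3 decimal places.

SE = σ/√n = 14/√29 = 2.5997
z = (x̄−μ₀)/SE = (47.76−51)/2.5997 = -1.2463

test statistic = -1.246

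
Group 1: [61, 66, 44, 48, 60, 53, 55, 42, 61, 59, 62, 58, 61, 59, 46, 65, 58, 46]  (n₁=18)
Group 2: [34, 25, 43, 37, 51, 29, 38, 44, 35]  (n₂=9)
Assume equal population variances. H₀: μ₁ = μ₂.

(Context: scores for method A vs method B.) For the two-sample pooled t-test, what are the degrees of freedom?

degrees of freedom = 25

df = n₁ + n₂ − 2 = 18 + 9 − 2 = 25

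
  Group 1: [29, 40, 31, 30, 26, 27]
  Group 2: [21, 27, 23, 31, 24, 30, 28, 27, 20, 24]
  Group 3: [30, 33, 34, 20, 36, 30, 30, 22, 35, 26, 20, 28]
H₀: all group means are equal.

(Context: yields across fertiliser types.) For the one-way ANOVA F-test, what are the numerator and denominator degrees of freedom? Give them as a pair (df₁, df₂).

degrees of freedom = [2, 25]

k = 3 groups, N = 28 total
df = (k−1, N−k) = (3−1, 28−3) = (2, 25)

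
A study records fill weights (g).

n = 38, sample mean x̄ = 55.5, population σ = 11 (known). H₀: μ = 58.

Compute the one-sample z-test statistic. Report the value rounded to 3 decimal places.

SE = σ/√n = 11/√38 = 1.7844
z = (x̄−μ₀)/SE = (55.5−58)/1.7844 = -1.4010

test statistic = -1.401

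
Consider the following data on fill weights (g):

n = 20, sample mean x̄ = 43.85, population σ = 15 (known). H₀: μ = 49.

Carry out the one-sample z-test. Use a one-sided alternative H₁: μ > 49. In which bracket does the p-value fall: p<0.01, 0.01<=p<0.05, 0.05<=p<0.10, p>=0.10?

SE = σ/√n = 15/√20 = 3.3541
z = (x̄−μ₀)/SE = (43.85−49)/3.3541 = -1.5354
p-value (one-sided, H₁ greater) = 0.93766
→ bracket: p>=0.10

p-value bracket: p>=0.10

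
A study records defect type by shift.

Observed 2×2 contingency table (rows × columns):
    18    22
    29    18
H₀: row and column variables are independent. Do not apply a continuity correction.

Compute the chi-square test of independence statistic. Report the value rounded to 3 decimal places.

Row totals [40, 47], col totals [47, 40], n=87
χ² = (18−21.61)²/21.61 + (22−18.39)²/18.39 + (29−25.39)²/25.39 + (18−21.61)²/21.61 = 2.4270
df = 1

test statistic = 2.427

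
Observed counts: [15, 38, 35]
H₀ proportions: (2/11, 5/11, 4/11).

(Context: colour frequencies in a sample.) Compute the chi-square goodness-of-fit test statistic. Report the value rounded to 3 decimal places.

test statistic = 0.444

n = 88; E_i = n·p_i = [16.00, 40.00, 32.00]
χ² = (15−16.00)²/16.00 + (38−40.00)²/40.00 + (35−32.00)²/32.00 = 0.4437
df = 2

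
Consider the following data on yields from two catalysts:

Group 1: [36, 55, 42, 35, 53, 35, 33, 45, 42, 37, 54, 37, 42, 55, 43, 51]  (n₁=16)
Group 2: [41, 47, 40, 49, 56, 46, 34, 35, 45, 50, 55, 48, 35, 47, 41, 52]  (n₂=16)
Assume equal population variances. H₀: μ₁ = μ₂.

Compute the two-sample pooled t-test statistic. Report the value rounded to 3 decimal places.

x̄₁=43.438, s₁=7.857, n₁=16
x̄₂=45.062, s₂=6.865, n₂=16
s_p² = [15·7.857² + 15·6.865²]/30 = 54.4292
SE = √(s_p²·(1/16+1/16)) = 2.6084
t = (43.438−45.062)/2.6084 = -0.6230
df = 30

test statistic = -0.623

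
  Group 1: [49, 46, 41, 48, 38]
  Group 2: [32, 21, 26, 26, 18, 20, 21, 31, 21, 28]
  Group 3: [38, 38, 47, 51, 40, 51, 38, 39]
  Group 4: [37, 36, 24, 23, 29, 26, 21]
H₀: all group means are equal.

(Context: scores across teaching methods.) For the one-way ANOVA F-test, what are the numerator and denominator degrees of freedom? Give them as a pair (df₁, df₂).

degrees of freedom = [3, 26]

k = 4 groups, N = 30 total
df = (k−1, N−k) = (4−1, 30−4) = (3, 26)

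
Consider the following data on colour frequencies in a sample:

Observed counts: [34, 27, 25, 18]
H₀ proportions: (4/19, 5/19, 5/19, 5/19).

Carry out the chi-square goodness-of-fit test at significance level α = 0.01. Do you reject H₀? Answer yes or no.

reject H₀: no

n = 104; E_i = n·p_i = [21.89, 27.37, 27.37, 27.37]
χ² = (34−21.89)²/21.89 + (27−27.37)²/27.37 + (25−27.37)²/27.37 + (18−27.37)²/27.37 = 10.1096
df = 3
p-value (upper-tail) = 0.01766
At α=0.01: p ≥ α → fail to reject H₀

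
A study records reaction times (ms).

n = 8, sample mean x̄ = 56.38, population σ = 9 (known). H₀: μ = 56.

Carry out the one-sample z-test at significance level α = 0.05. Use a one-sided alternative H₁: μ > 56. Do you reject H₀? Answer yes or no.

SE = σ/√n = 9/√8 = 3.1820
z = (x̄−μ₀)/SE = (56.38−56)/3.1820 = 0.1194
p-value (one-sided, H₁ greater) = 0.45247
At α=0.05: p ≥ α → fail to reject H₀

reject H₀: no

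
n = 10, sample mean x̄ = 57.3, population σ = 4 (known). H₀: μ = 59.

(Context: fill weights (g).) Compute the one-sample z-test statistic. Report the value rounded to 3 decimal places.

SE = σ/√n = 4/√10 = 1.2649
z = (x̄−μ₀)/SE = (57.3−59)/1.2649 = -1.3440

test statistic = -1.344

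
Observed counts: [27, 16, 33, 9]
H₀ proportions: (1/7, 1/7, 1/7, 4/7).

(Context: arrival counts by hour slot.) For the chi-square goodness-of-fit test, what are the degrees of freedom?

degrees of freedom = 3

df = k − 1 = 4 − 1 = 3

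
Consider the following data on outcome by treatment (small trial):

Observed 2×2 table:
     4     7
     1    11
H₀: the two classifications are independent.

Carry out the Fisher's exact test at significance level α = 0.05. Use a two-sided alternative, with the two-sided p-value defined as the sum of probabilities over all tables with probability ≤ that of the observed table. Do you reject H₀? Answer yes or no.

Margins: r₁=11, r₂=12, c₁=5, c₂=18, n=23
p_obs = C(11,4)·C(12,1)/C(23,5); sum pmf over tables with pmf ≤ p_obs
p-value (two-sided) = 0.15495
At α=0.05: p ≥ α → fail to reject H₀

reject H₀: no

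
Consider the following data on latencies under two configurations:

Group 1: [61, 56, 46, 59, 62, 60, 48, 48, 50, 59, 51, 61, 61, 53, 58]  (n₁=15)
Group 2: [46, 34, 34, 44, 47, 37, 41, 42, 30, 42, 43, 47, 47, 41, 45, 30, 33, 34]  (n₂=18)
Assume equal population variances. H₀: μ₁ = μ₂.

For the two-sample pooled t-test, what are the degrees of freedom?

degrees of freedom = 31

df = n₁ + n₂ − 2 = 15 + 18 − 2 = 31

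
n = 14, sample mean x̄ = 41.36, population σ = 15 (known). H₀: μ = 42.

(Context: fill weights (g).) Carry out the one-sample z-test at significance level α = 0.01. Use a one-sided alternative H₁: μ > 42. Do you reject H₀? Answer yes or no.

SE = σ/√n = 15/√14 = 4.0089
z = (x̄−μ₀)/SE = (41.36−42)/4.0089 = -0.1596
p-value (one-sided, H₁ greater) = 0.56342
At α=0.01: p ≥ α → fail to reject H₀

reject H₀: no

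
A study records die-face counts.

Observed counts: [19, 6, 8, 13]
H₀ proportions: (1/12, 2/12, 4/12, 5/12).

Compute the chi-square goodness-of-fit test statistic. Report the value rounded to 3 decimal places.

test statistic = 65.861

n = 46; E_i = n·p_i = [3.83, 7.67, 15.33, 19.17]
χ² = (19−3.83)²/3.83 + (6−7.67)²/7.67 + (8−15.33)²/15.33 + (13−19.17)²/19.17 = 65.8609
df = 3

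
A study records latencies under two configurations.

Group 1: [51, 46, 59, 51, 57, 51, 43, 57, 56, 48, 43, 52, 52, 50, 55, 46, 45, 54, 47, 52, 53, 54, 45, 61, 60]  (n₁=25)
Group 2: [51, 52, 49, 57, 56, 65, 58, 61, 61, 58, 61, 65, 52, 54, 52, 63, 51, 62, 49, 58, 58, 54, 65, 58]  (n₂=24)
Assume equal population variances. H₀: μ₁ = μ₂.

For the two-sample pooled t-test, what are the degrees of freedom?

df = n₁ + n₂ − 2 = 25 + 24 − 2 = 47

degrees of freedom = 47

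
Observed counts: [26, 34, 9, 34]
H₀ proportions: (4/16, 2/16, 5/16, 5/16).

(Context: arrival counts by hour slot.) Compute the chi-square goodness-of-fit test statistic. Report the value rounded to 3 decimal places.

n = 103; E_i = n·p_i = [25.75, 12.88, 32.19, 32.19]
χ² = (26−25.75)²/25.75 + (34−12.88)²/12.88 + (9−32.19)²/32.19 + (34−32.19)²/32.19 = 51.4699
df = 3

test statistic = 51.470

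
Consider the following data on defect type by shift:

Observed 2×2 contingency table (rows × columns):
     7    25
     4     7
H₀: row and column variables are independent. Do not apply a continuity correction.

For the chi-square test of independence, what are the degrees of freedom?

df = (r−1)(c−1) = (2−1)·(2−1) = 1

degrees of freedom = 1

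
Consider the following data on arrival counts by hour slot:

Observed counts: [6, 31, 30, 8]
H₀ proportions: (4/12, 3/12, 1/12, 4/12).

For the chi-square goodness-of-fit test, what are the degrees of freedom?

degrees of freedom = 3

df = k − 1 = 4 − 1 = 3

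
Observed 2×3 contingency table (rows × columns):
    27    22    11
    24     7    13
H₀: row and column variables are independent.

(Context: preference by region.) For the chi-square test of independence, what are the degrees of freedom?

degrees of freedom = 2

df = (r−1)(c−1) = (2−1)·(3−1) = 2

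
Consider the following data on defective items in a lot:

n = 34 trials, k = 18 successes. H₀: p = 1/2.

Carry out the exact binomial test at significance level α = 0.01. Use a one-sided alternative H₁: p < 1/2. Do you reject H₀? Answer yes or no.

reject H₀: no

Exact binomial: n=34, k=18, p₀=1/2=0.5000
P(X≤18) from Σ C(n,i)·p₀^i·(1−p₀)^(n−i)
p-value (one-sided, H₁ less) = 0.69620
At α=0.01: p ≥ α → fail to reject H₀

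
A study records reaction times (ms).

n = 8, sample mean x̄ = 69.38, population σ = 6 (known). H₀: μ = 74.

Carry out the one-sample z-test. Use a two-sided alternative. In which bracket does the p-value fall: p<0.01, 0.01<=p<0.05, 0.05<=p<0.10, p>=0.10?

SE = σ/√n = 6/√8 = 2.1213
z = (x̄−μ₀)/SE = (69.38−74)/2.1213 = -2.1779
p-value (two-sided) = 0.02941
→ bracket: 0.01<=p<0.05

p-value bracket: 0.01<=p<0.05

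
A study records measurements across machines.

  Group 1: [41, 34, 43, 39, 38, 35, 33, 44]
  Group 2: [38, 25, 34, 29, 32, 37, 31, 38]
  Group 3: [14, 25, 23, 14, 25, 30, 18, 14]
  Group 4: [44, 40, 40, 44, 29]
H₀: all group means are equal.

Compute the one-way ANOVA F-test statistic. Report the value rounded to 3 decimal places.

test statistic = 20.297

Group means [38.38, 33.00, 20.38, 39.40], grand mean 32.103
SSB = Σnᵢ(x̄ᵢ−x̄)² = 1687.740; SSW = ΣΣ(x−x̄ᵢ)² = 692.950
MSB = 1687.740/3 = 562.5799; MSW = 692.950/25 = 27.7180
F = MSB/MSW = 20.2966
df = (3, 25)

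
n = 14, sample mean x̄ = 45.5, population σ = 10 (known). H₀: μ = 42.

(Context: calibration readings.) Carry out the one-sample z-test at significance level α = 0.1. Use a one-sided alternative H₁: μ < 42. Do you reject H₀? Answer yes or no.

reject H₀: no

SE = σ/√n = 10/√14 = 2.6726
z = (x̄−μ₀)/SE = (45.5−42)/2.6726 = 1.3096
p-value (one-sided, H₁ less) = 0.90483
At α=0.1: p ≥ α → fail to reject H₀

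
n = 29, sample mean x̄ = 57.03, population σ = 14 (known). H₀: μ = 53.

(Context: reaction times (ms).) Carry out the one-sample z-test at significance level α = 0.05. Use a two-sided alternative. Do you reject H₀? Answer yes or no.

reject H₀: no

SE = σ/√n = 14/√29 = 2.5997
z = (x̄−μ₀)/SE = (57.03−53)/2.5997 = 1.5502
p-value (two-sided) = 0.12110
At α=0.05: p ≥ α → fail to reject H₀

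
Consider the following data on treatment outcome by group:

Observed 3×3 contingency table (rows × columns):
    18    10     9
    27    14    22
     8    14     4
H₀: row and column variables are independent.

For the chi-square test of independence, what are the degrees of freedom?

df = (r−1)(c−1) = (3−1)·(3−1) = 4

degrees of freedom = 4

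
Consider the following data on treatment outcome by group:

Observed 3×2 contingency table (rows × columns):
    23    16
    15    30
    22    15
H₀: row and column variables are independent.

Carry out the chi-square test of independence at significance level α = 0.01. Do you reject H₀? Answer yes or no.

Row totals [39, 45, 37], col totals [60, 61], n=121
χ² = (23−19.34)²/19.34 + (16−19.66)²/19.66 + (15−22.31)²/22.31 + (30−22.69)²/22.69 + (22−18.35)²/18.35 + (15−18.65)²/18.65 = 7.5730
df = 2
p-value (upper-tail) = 0.02267
At α=0.01: p ≥ α → fail to reject H₀

reject H₀: no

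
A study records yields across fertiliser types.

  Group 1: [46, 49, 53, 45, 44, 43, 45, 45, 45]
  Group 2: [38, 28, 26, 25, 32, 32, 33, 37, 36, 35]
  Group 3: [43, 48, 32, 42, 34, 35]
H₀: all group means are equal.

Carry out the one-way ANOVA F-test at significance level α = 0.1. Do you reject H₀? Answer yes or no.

reject H₀: yes

Group means [46.11, 32.20, 39.00], grand mean 38.840
SSB = Σnᵢ(x̄ᵢ−x̄)² = 916.871; SSW = ΣΣ(x−x̄ᵢ)² = 458.489
MSB = 916.871/2 = 458.4356; MSW = 458.489/22 = 20.8404
F = MSB/MSW = 21.9974
df = (2, 22)
p-value (upper-tail) = 0.00001
At α=0.1: p < α → reject H₀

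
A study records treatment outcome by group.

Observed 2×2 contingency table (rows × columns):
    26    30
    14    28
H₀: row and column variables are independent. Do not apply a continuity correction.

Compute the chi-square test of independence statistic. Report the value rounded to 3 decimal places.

test statistic = 1.704

Row totals [56, 42], col totals [40, 58], n=98
χ² = (26−22.86)²/22.86 + (30−33.14)²/33.14 + (14−17.14)²/17.14 + (28−24.86)²/24.86 = 1.7037
df = 1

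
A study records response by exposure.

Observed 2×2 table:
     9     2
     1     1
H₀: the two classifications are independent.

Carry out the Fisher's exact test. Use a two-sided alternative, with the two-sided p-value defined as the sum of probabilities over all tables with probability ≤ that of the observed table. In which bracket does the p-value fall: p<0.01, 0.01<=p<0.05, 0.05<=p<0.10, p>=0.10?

p-value bracket: p>=0.10

Margins: r₁=11, r₂=2, c₁=10, c₂=3, n=13
p_obs = C(11,9)·C(2,1)/C(13,10); sum pmf over tables with pmf ≤ p_obs
p-value (two-sided) = 0.42308
→ bracket: p>=0.10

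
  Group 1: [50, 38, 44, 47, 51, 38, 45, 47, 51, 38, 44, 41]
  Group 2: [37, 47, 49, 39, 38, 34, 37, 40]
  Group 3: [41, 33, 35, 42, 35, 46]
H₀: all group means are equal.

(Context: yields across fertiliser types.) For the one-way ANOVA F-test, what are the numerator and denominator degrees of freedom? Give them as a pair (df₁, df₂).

degrees of freedom = [2, 23]

k = 3 groups, N = 26 total
df = (k−1, N−k) = (3−1, 26−3) = (2, 23)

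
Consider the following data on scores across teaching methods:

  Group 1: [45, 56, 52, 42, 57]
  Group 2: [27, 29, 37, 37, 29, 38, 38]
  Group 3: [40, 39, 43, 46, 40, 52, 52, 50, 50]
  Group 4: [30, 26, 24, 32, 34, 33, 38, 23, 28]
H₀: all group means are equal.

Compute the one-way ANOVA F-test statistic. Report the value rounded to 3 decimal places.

Group means [50.40, 33.57, 45.78, 29.78], grand mean 38.900
SSB = Σnᵢ(x̄ᵢ−x̄)² = 2034.675; SSW = ΣΣ(x−x̄ᵢ)² = 756.025
MSB = 2034.675/3 = 678.2249; MSW = 756.025/26 = 29.0779
F = MSB/MSW = 23.3244
df = (3, 26)

test statistic = 23.324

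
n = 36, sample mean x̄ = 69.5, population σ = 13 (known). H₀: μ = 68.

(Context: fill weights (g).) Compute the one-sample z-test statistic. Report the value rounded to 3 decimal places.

test statistic = 0.692

SE = σ/√n = 13/√36 = 2.1667
z = (x̄−μ₀)/SE = (69.5−68)/2.1667 = 0.6923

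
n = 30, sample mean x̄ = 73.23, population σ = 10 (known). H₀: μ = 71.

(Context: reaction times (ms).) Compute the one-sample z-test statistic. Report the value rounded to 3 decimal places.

SE = σ/√n = 10/√30 = 1.8257
z = (x̄−μ₀)/SE = (73.23−71)/1.8257 = 1.2214

test statistic = 1.221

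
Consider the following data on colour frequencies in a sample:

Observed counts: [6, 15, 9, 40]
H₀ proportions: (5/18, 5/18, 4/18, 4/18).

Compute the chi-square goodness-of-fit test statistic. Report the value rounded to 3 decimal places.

n = 70; E_i = n·p_i = [19.44, 19.44, 15.56, 15.56]
χ² = (6−19.44)²/19.44 + (15−19.44)²/19.44 + (9−15.56)²/15.56 + (40−15.56)²/15.56 = 51.4871
df = 3

test statistic = 51.487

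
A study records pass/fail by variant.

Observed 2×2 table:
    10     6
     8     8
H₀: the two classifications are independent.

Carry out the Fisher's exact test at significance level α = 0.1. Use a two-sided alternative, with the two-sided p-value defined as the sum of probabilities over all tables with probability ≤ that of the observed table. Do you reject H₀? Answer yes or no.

reject H₀: no

Margins: r₁=16, r₂=16, c₁=18, c₂=14, n=32
p_obs = C(16,10)·C(16,8)/C(32,18); sum pmf over tables with pmf ≤ p_obs
p-value (two-sided) = 0.72239
At α=0.1: p ≥ α → fail to reject H₀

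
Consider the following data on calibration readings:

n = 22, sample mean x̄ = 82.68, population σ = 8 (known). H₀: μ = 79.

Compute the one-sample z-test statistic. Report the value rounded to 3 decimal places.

test statistic = 2.158

SE = σ/√n = 8/√22 = 1.7056
z = (x̄−μ₀)/SE = (82.68−79)/1.7056 = 2.1576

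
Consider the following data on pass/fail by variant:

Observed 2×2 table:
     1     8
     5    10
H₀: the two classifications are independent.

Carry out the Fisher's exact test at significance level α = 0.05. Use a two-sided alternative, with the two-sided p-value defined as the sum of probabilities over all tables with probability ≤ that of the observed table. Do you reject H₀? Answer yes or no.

reject H₀: no

Margins: r₁=9, r₂=15, c₁=6, c₂=18, n=24
p_obs = C(9,1)·C(15,5)/C(24,6); sum pmf over tables with pmf ≤ p_obs
p-value (two-sided) = 0.35095
At α=0.05: p ≥ α → fail to reject H₀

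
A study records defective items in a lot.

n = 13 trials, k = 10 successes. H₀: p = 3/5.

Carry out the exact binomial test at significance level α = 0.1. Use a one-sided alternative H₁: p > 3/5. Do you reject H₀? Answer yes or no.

Exact binomial: n=13, k=10, p₀=3/5=0.6000
P(X≥10) from Σ C(n,i)·p₀^i·(1−p₀)^(n−i)
p-value (one-sided, H₁ greater) = 0.16858
At α=0.1: p ≥ α → fail to reject H₀

reject H₀: no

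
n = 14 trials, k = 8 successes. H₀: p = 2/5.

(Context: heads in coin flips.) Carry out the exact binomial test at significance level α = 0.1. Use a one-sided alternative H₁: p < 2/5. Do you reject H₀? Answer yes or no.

Exact binomial: n=14, k=8, p₀=2/5=0.4000
P(X≤8) from Σ C(n,i)·p₀^i·(1−p₀)^(n−i)
p-value (one-sided, H₁ less) = 0.94168
At α=0.1: p ≥ α → fail to reject H₀

reject H₀: no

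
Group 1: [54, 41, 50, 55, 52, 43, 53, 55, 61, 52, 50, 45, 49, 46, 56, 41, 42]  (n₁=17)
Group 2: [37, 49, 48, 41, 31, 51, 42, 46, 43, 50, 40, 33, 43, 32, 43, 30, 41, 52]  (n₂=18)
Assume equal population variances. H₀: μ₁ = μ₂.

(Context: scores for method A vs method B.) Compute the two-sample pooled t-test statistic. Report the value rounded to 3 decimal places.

test statistic = 3.624

x̄₁=49.706, s₁=5.892, n₁=17
x̄₂=41.778, s₂=6.967, n₂=18
s_p² = [16·5.892² + 17·6.967²]/33 = 41.8376
SE = √(s_p²·(1/17+1/18)) = 2.1875
t = (49.706−41.778)/2.1875 = 3.6242
df = 33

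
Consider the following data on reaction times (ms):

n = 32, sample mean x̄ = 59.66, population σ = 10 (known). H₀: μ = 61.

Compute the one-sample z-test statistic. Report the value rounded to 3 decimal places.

test statistic = -0.758

SE = σ/√n = 10/√32 = 1.7678
z = (x̄−μ₀)/SE = (59.66−61)/1.7678 = -0.7580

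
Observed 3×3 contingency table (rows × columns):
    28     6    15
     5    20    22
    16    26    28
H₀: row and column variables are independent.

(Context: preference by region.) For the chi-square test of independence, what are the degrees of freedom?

df = (r−1)(c−1) = (3−1)·(3−1) = 4

degrees of freedom = 4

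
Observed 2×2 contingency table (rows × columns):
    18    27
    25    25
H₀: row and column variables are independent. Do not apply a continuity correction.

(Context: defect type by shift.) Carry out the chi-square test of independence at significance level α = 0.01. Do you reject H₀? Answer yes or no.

Row totals [45, 50], col totals [43, 52], n=95
χ² = (18−20.37)²/20.37 + (27−24.63)²/24.63 + (25−22.63)²/22.63 + (25−27.37)²/27.37 = 0.9559
df = 1
p-value (upper-tail) = 0.32821
At α=0.01: p ≥ α → fail to reject H₀

reject H₀: no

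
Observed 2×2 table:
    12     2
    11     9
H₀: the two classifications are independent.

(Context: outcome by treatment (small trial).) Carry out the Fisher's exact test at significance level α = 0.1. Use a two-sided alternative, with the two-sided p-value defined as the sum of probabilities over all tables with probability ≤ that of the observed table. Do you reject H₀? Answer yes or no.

reject H₀: yes

Margins: r₁=14, r₂=20, c₁=23, c₂=11, n=34
p_obs = C(14,12)·C(20,11)/C(34,23); sum pmf over tables with pmf ≤ p_obs
p-value (two-sided) = 0.07642
At α=0.1: p < α → reject H₀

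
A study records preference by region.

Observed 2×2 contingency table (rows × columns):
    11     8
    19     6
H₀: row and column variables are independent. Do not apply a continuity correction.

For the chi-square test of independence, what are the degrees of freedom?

degrees of freedom = 1

df = (r−1)(c−1) = (2−1)·(2−1) = 1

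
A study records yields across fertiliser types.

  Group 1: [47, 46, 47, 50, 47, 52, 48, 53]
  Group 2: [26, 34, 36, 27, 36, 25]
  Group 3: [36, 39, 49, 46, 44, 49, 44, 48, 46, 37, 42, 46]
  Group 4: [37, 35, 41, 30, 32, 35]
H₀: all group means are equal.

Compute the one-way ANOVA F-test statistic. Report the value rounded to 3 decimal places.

Group means [48.75, 30.67, 43.83, 35.00], grand mean 40.938
SSB = Σnᵢ(x̄ᵢ−x̄)² = 1433.375; SSW = ΣΣ(x−x̄ᵢ)² = 476.500
MSB = 1433.375/3 = 477.7917; MSW = 476.500/28 = 17.0179
F = MSB/MSW = 28.0759
df = (3, 28)

test statistic = 28.076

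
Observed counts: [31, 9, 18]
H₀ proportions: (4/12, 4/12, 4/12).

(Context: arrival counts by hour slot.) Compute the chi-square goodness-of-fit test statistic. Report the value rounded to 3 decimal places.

test statistic = 12.655

n = 58; E_i = n·p_i = [19.33, 19.33, 19.33]
χ² = (31−19.33)²/19.33 + (9−19.33)²/19.33 + (18−19.33)²/19.33 = 12.6552
df = 2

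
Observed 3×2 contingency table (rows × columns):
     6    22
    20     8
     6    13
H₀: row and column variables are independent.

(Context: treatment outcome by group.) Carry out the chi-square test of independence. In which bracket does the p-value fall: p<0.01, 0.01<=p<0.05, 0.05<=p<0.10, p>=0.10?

Row totals [28, 28, 19], col totals [32, 43], n=75
χ² = (6−11.95)²/11.95 + (22−16.05)²/16.05 + (20−11.95)²/11.95 + (8−16.05)²/16.05 + (6−8.11)²/8.11 + (13−10.89)²/10.89 = 15.5866
df = 2
p-value (upper-tail) = 0.00041
→ bracket: p<0.01

p-value bracket: p<0.01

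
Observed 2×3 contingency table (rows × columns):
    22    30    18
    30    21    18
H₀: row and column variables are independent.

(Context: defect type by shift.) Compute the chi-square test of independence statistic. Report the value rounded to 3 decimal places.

Row totals [70, 69], col totals [52, 51, 36], n=139
χ² = (22−26.19)²/26.19 + (30−25.68)²/25.68 + (18−18.13)²/18.13 + (30−25.81)²/25.81 + (21−25.32)²/25.32 + (18−17.87)²/17.87 = 2.8120
df = 2

test statistic = 2.812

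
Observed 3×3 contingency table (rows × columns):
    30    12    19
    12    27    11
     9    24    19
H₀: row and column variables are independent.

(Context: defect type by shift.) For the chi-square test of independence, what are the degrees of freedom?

df = (r−1)(c−1) = (3−1)·(3−1) = 4

degrees of freedom = 4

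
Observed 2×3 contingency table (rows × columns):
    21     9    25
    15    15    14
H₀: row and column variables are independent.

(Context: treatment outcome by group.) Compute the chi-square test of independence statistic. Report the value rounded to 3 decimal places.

test statistic = 4.435

Row totals [55, 44], col totals [36, 24, 39], n=99
χ² = (21−20.00)²/20.00 + (9−13.33)²/13.33 + (25−21.67)²/21.67 + (15−16.00)²/16.00 + (15−10.67)²/10.67 + (14−17.33)²/17.33 = 4.4351
df = 2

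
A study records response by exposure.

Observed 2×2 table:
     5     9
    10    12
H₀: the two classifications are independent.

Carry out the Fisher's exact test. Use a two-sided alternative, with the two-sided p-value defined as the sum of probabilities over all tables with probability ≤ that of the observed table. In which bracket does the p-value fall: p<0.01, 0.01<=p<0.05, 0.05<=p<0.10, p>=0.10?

Margins: r₁=14, r₂=22, c₁=15, c₂=21, n=36
p_obs = C(14,5)·C(22,10)/C(36,15); sum pmf over tables with pmf ≤ p_obs
p-value (two-sided) = 0.73172
→ bracket: p>=0.10

p-value bracket: p>=0.10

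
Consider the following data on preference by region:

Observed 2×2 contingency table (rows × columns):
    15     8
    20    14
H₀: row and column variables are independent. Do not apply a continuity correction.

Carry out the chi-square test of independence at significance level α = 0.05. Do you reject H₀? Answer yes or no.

Row totals [23, 34], col totals [35, 22], n=57
χ² = (15−14.12)²/14.12 + (8−8.88)²/8.88 + (20−20.88)²/20.88 + (14−13.12)²/13.12 = 0.2367
df = 1
p-value (upper-tail) = 0.62663
At α=0.05: p ≥ α → fail to reject H₀

reject H₀: no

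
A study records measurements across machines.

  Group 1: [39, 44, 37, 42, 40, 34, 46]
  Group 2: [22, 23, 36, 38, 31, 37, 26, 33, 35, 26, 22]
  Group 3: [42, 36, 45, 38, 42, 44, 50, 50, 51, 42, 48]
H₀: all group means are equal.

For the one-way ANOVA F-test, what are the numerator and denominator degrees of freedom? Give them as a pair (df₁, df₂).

degrees of freedom = [2, 26]

k = 3 groups, N = 29 total
df = (k−1, N−k) = (3−1, 29−3) = (2, 26)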